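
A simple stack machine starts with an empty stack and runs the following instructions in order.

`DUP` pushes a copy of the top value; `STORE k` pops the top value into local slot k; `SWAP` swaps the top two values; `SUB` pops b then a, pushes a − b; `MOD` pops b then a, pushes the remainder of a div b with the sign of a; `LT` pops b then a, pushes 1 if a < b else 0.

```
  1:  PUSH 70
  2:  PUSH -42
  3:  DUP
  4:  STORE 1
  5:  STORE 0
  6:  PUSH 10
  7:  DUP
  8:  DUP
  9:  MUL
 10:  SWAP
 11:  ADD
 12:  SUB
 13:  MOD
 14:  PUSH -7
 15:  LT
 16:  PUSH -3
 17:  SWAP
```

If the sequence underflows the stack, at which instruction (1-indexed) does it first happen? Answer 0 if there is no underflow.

13

PUSH 70  : [70]
PUSH -42 : [70, -42]
DUP      : [70, -42, -42]
STORE 1  : [70, -42]
STORE 0  : [70]
PUSH 10  : [70, 10]
DUP      : [70, 10, 10]
DUP      : [70, 10, 10, 10]
MUL      : [70, 10, 100]
SWAP     : [70, 100, 10]
ADD      : [70, 110]
SUB      : [-40]
MOD  — needs 2 operands, stack has 1 → underflow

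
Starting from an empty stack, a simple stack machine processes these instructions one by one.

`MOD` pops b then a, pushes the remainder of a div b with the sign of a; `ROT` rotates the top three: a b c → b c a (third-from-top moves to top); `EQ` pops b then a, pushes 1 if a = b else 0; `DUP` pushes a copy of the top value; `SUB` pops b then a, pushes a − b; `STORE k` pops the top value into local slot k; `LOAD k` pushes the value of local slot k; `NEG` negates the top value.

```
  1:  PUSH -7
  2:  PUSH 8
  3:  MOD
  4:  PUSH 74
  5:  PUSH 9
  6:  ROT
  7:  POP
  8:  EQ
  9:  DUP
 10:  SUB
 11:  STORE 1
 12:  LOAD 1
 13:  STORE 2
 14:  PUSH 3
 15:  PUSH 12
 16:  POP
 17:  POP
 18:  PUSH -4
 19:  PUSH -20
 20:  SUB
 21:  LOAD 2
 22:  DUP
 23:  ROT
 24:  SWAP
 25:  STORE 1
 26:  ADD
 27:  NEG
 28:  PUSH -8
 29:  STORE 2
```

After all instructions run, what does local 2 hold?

-8

PUSH -7  : -7
PUSH 8   : -7 8
MOD      : -7
PUSH 74  : -7 74
PUSH 9   : -7 74 9
ROT      : 74 9 -7
POP      : 74 9
EQ       : 0
DUP      : 0 0
SUB      : 0
STORE 1  : (empty)
LOAD 1   : 0
STORE 2  : (empty)
PUSH 3   : 3
PUSH 12  : 3 12
POP      : 3
POP      : (empty)
PUSH -4  : -4
PUSH -20 : -4 -20
SUB      : 16
LOAD 2   : 16 0
DUP      : 16 0 0
ROT      : 0 0 16
SWAP     : 0 16 0
STORE 1  : 0 16
ADD      : 16
NEG      : -16
PUSH -8  : -16 -8
STORE 2  : -16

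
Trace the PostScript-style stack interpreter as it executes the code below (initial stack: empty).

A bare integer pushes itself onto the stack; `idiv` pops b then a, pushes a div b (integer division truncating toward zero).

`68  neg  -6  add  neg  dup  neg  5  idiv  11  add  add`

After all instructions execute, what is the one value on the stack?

68   -> 68
neg  -> -68
-6   -> -68 -6
add  -> -74
neg  -> 74
dup  -> 74 74
neg  -> 74 -74
5    -> 74 -74 5
idiv -> 74 -14
11   -> 74 -14 11
add  -> 74 -3
add  -> 71

71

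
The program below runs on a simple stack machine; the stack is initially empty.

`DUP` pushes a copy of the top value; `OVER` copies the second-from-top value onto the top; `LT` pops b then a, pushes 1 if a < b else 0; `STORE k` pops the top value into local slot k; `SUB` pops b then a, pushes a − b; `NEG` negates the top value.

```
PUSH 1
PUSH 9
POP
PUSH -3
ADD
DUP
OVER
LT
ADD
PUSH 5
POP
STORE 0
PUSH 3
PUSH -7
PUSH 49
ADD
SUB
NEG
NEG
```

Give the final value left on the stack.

PUSH 1  → [1]
PUSH 9  → [1, 9]
POP     → [1]
PUSH -3 → [1, -3]
ADD     → [-2]
DUP     → [-2, -2]
OVER    → [-2, -2, -2]
LT      → [-2, 0]
ADD     → [-2]
PUSH 5  → [-2, 5]
POP     → [-2]
STORE 0 → []
PUSH 3  → [3]
PUSH -7 → [3, -7]
PUSH 49 → [3, -7, 49]
ADD     → [3, 42]
SUB     → [-39]
NEG     → [39]
NEG     → [-39]

-39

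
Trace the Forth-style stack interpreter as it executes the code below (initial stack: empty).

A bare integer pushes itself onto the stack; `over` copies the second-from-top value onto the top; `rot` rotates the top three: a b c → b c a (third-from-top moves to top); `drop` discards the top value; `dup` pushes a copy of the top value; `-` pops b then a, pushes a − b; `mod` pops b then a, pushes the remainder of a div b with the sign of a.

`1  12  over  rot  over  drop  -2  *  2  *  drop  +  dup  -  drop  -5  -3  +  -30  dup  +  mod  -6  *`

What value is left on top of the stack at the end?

1    -> [1]
12   -> [1, 12]
over -> [1, 12, 1]
rot  -> [12, 1, 1]
over -> [12, 1, 1, 1]
drop -> [12, 1, 1]
-2   -> [12, 1, 1, -2]
*    -> [12, 1, -2]
2    -> [12, 1, -2, 2]
*    -> [12, 1, -4]
drop -> [12, 1]
+    -> [13]
dup  -> [13, 13]
-    -> [0]
drop -> []
-5   -> [-5]
-3   -> [-5, -3]
+    -> [-8]
-30  -> [-8, -30]
dup  -> [-8, -30, -30]
+    -> [-8, -60]
mod  -> [-8]
-6   -> [-8, -6]
*    -> [48]

48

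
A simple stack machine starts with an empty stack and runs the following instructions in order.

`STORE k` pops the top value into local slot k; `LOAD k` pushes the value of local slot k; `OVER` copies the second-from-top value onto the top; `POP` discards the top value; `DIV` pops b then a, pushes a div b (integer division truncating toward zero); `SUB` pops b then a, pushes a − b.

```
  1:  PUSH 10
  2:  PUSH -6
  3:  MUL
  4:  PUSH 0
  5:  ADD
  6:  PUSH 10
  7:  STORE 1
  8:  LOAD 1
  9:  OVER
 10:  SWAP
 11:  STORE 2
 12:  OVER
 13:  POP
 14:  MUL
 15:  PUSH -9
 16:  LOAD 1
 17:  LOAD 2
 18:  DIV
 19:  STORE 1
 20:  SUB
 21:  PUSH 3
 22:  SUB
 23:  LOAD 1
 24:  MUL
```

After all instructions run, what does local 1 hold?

PUSH 10  10
PUSH -6  10 -6
MUL      -60
PUSH 0   -60 0
ADD      -60
PUSH 10  -60 10
STORE 1  -60
LOAD 1   -60 10
OVER     -60 10 -60
SWAP     -60 -60 10
STORE 2  -60 -60
OVER     -60 -60 -60
POP      -60 -60
MUL      3600
PUSH -9  3600 -9
LOAD 1   3600 -9 10
LOAD 2   3600 -9 10 10
DIV      3600 -9 1
STORE 1  3600 -9
SUB      3609
PUSH 3   3609 3
SUB      3606
LOAD 1   3606 1
MUL      3606

1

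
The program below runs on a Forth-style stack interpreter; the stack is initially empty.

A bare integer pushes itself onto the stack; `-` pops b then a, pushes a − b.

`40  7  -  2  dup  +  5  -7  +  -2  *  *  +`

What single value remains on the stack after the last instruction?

49

40  → [40]
7   → [40, 7]
-   → [33]
2   → [33, 2]
dup → [33, 2, 2]
+   → [33, 4]
5   → [33, 4, 5]
-7  → [33, 4, 5, -7]
+   → [33, 4, -2]
-2  → [33, 4, -2, -2]
*   → [33, 4, 4]
*   → [33, 16]
+   → [49]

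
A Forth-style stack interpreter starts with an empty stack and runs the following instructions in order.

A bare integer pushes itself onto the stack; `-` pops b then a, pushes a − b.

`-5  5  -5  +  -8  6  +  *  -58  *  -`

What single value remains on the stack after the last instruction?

-5  -> -5
5   -> -5 5
-5  -> -5 5 -5
+   -> -5 0
-8  -> -5 0 -8
6   -> -5 0 -8 6
+   -> -5 0 -2
*   -> -5 0
-58 -> -5 0 -58
*   -> -5 0
-   -> -5

-5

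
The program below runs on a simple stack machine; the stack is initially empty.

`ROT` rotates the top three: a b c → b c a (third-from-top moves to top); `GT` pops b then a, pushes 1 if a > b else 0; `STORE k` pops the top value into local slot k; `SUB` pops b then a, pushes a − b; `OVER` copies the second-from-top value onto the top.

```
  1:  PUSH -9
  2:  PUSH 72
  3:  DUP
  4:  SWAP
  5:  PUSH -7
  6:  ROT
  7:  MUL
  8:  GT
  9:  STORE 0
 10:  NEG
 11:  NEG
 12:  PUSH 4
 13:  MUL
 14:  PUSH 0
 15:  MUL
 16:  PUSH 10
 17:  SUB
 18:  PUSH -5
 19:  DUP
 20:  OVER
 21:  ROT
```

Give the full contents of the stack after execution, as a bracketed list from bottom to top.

[-10, -5, -5, -5]

PUSH -9  [-9]
PUSH 72  [-9, 72]
DUP      [-9, 72, 72]
SWAP     [-9, 72, 72]
PUSH -7  [-9, 72, 72, -7]
ROT      [-9, 72, -7, 72]
MUL      [-9, 72, -504]
GT       [-9, 1]
STORE 0  [-9]
NEG      [9]
NEG      [-9]
PUSH 4   [-9, 4]
MUL      [-36]
PUSH 0   [-36, 0]
MUL      [0]
PUSH 10  [0, 10]
SUB      [-10]
PUSH -5  [-10, -5]
DUP      [-10, -5, -5]
OVER     [-10, -5, -5, -5]
ROT      [-10, -5, -5, -5]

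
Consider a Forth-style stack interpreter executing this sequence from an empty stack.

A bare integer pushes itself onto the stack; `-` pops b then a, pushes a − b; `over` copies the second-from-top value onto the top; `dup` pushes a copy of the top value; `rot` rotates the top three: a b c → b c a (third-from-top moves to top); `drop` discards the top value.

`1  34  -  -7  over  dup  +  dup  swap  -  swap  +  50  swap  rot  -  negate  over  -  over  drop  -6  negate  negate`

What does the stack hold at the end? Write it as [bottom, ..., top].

[50, -76, -6]

1      -> [1]
34     -> [1, 34]
-      -> [-33]
-7     -> [-33, -7]
over   -> [-33, -7, -33]
dup    -> [-33, -7, -33, -33]
+      -> [-33, -7, -66]
dup    -> [-33, -7, -66, -66]
swap   -> [-33, -7, -66, -66]
-      -> [-33, -7, 0]
swap   -> [-33, 0, -7]
+      -> [-33, -7]
50     -> [-33, -7, 50]
swap   -> [-33, 50, -7]
rot    -> [50, -7, -33]
-      -> [50, 26]
negate -> [50, -26]
over   -> [50, -26, 50]
-      -> [50, -76]
over   -> [50, -76, 50]
drop   -> [50, -76]
-6     -> [50, -76, -6]
negate -> [50, -76, 6]
negate -> [50, -76, -6]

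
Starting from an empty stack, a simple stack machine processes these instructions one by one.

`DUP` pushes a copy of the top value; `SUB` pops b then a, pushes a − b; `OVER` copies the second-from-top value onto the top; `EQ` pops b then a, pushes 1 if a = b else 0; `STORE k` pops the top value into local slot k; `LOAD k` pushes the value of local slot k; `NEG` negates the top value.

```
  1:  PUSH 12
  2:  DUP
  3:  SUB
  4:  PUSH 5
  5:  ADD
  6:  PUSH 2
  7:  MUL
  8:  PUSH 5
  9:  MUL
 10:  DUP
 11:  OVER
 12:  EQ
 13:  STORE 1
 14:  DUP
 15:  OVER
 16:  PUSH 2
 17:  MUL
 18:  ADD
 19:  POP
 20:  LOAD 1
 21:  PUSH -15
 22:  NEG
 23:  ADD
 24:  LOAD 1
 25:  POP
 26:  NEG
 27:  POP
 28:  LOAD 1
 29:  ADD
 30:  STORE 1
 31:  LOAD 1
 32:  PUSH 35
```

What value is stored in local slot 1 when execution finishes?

51

PUSH 12  : 12
DUP      : 12 12
SUB      : 0
PUSH 5   : 0 5
ADD      : 5
PUSH 2   : 5 2
MUL      : 10
PUSH 5   : 10 5
MUL      : 50
DUP      : 50 50
OVER     : 50 50 50
EQ       : 50 1
STORE 1  : 50
DUP      : 50 50
OVER     : 50 50 50
PUSH 2   : 50 50 50 2
MUL      : 50 50 100
ADD      : 50 150
POP      : 50
LOAD 1   : 50 1
PUSH -15 : 50 1 -15
NEG      : 50 1 15
ADD      : 50 16
LOAD 1   : 50 16 1
POP      : 50 16
NEG      : 50 -16
POP      : 50
LOAD 1   : 50 1
ADD      : 51
STORE 1  : (empty)
LOAD 1   : 51
PUSH 35  : 51 35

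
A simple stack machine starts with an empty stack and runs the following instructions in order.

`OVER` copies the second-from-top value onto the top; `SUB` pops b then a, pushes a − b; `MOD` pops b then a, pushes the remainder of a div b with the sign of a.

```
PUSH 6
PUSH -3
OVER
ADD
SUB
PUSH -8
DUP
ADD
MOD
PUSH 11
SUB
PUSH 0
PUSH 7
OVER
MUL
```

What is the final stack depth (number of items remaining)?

3

PUSH 6   [6]
PUSH -3  [6, -3]
OVER     [6, -3, 6]
ADD      [6, 3]
SUB      [3]
PUSH -8  [3, -8]
DUP      [3, -8, -8]
ADD      [3, -16]
MOD      [3]
PUSH 11  [3, 11]
SUB      [-8]
PUSH 0   [-8, 0]
PUSH 7   [-8, 0, 7]
OVER     [-8, 0, 7, 0]
MUL      [-8, 0, 0]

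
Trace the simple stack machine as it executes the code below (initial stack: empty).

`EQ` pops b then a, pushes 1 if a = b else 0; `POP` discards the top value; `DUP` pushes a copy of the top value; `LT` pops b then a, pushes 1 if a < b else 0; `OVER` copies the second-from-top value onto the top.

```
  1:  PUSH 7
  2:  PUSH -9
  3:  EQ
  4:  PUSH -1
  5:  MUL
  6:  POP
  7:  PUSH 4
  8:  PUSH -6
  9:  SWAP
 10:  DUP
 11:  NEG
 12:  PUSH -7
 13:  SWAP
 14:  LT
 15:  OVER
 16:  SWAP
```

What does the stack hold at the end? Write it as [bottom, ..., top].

[-6, 4, 4, 1]

PUSH 7  : 7
PUSH -9 : 7 -9
EQ      : 0
PUSH -1 : 0 -1
MUL     : 0
POP     : (empty)
PUSH 4  : 4
PUSH -6 : 4 -6
SWAP    : -6 4
DUP     : -6 4 4
NEG     : -6 4 -4
PUSH -7 : -6 4 -4 -7
SWAP    : -6 4 -7 -4
LT      : -6 4 1
OVER    : -6 4 1 4
SWAP    : -6 4 4 1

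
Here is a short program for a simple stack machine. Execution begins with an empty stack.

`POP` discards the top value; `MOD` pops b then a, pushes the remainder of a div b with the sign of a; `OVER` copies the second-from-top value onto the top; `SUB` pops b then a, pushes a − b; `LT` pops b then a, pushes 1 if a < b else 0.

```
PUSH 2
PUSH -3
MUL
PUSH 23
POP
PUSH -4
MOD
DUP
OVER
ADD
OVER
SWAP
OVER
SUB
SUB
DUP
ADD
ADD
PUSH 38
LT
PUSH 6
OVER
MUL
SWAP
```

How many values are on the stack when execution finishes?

2

PUSH 2  → [2]
PUSH -3 → [2, -3]
MUL     → [-6]
PUSH 23 → [-6, 23]
POP     → [-6]
PUSH -4 → [-6, -4]
MOD     → [-2]
DUP     → [-2, -2]
OVER    → [-2, -2, -2]
ADD     → [-2, -4]
OVER    → [-2, -4, -2]
SWAP    → [-2, -2, -4]
OVER    → [-2, -2, -4, -2]
SUB     → [-2, -2, -2]
SUB     → [-2, 0]
DUP     → [-2, 0, 0]
ADD     → [-2, 0]
ADD     → [-2]
PUSH 38 → [-2, 38]
LT      → [1]
PUSH 6  → [1, 6]
OVER    → [1, 6, 1]
MUL     → [1, 6]
SWAP    → [6, 1]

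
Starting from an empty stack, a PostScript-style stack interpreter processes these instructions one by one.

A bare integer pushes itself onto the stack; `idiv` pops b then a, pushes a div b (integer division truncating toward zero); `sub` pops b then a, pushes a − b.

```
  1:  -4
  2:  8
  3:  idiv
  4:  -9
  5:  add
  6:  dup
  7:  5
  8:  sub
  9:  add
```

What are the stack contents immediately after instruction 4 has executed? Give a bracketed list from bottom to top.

-4   : [-4]
8    : [-4, 8]
idiv : [0]
-9   : [0, -9]

[0, -9]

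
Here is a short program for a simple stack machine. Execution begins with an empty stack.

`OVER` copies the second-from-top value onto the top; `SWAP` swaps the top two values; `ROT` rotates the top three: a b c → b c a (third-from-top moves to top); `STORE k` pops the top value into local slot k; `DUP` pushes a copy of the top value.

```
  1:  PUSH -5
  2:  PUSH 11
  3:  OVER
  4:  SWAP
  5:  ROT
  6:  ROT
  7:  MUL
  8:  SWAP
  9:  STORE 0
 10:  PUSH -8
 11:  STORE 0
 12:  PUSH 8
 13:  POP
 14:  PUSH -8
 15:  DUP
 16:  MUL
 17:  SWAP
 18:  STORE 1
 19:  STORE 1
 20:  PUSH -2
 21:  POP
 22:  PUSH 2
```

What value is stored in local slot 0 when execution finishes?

-8

PUSH -5 → -5
PUSH 11 → -5 11
OVER    → -5 11 -5
SWAP    → -5 -5 11
ROT     → -5 11 -5
ROT     → 11 -5 -5
MUL     → 11 25
SWAP    → 25 11
STORE 0 → 25
PUSH -8 → 25 -8
STORE 0 → 25
PUSH 8  → 25 8
POP     → 25
PUSH -8 → 25 -8
DUP     → 25 -8 -8
MUL     → 25 64
SWAP    → 64 25
STORE 1 → 64
STORE 1 → (empty)
PUSH -2 → -2
POP     → (empty)
PUSH 2  → 2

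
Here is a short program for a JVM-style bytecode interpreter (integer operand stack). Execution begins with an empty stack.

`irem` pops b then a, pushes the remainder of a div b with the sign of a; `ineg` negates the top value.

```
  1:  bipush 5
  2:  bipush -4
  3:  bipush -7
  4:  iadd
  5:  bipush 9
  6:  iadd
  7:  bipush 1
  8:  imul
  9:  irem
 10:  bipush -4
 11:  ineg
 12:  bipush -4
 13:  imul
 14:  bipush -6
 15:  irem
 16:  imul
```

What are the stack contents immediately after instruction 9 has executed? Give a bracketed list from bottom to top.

bipush 5  : 5
bipush -4 : 5 -4
bipush -7 : 5 -4 -7
iadd      : 5 -11
bipush 9  : 5 -11 9
iadd      : 5 -2
bipush 1  : 5 -2 1
imul      : 5 -2
irem      : 1

[1]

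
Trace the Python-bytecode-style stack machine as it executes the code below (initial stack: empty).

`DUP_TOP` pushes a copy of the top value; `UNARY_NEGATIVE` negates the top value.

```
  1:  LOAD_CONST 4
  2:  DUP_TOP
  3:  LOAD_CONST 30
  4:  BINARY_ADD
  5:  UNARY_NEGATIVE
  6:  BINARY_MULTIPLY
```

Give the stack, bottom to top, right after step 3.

LOAD_CONST 4  → 4
DUP_TOP       → 4 4
LOAD_CONST 30 → 4 4 30

[4, 4, 30]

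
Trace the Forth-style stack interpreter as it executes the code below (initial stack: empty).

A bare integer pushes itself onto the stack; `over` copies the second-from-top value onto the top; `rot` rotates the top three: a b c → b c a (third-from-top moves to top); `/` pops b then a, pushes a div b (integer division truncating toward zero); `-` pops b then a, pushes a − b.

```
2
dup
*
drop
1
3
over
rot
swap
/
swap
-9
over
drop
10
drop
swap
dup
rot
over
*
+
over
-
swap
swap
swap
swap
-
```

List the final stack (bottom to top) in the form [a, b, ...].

[1, 30]

2    → [2]
dup  → [2, 2]
*    → [4]
drop → []
1    → [1]
3    → [1, 3]
over → [1, 3, 1]
rot  → [3, 1, 1]
swap → [3, 1, 1]
/    → [3, 1]
swap → [1, 3]
-9   → [1, 3, -9]
over → [1, 3, -9, 3]
drop → [1, 3, -9]
10   → [1, 3, -9, 10]
drop → [1, 3, -9]
swap → [1, -9, 3]
dup  → [1, -9, 3, 3]
rot  → [1, 3, 3, -9]
over → [1, 3, 3, -9, 3]
*    → [1, 3, 3, -27]
+    → [1, 3, -24]
over → [1, 3, -24, 3]
-    → [1, 3, -27]
swap → [1, -27, 3]
swap → [1, 3, -27]
swap → [1, -27, 3]
swap → [1, 3, -27]
-    → [1, 30]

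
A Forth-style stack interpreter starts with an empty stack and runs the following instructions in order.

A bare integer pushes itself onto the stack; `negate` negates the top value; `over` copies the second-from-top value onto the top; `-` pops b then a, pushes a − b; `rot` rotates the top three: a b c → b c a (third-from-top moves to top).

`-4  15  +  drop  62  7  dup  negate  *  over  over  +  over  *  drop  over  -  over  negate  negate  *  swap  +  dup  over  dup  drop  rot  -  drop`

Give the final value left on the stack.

-6820

-4     -> -4
15     -> -4 15
+      -> 11
drop   -> (empty)
62     -> 62
7      -> 62 7
dup    -> 62 7 7
negate -> 62 7 -7
*      -> 62 -49
over   -> 62 -49 62
over   -> 62 -49 62 -49
+      -> 62 -49 13
over   -> 62 -49 13 -49
*      -> 62 -49 -637
drop   -> 62 -49
over   -> 62 -49 62
-      -> 62 -111
over   -> 62 -111 62
negate -> 62 -111 -62
negate -> 62 -111 62
*      -> 62 -6882
swap   -> -6882 62
+      -> -6820
dup    -> -6820 -6820
over   -> -6820 -6820 -6820
dup    -> -6820 -6820 -6820 -6820
drop   -> -6820 -6820 -6820
rot    -> -6820 -6820 -6820
-      -> -6820 0
drop   -> -6820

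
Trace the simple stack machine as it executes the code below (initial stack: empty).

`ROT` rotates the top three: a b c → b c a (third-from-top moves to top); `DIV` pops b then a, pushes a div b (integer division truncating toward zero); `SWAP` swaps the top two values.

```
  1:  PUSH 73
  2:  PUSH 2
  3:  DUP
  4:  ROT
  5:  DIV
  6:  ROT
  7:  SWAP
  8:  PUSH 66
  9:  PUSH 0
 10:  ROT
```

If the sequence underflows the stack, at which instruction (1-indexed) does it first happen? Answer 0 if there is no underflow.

6

PUSH 73  73
PUSH 2   73 2
DUP      73 2 2
ROT      2 2 73
DIV      2 0
ROT  — needs 3 operands, stack has 2 → underflow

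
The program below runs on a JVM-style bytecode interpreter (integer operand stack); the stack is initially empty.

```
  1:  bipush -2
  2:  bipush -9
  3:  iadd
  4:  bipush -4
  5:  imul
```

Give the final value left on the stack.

bipush -2 → -2
bipush -9 → -2 -9
iadd      → -11
bipush -4 → -11 -4
imul      → 44

44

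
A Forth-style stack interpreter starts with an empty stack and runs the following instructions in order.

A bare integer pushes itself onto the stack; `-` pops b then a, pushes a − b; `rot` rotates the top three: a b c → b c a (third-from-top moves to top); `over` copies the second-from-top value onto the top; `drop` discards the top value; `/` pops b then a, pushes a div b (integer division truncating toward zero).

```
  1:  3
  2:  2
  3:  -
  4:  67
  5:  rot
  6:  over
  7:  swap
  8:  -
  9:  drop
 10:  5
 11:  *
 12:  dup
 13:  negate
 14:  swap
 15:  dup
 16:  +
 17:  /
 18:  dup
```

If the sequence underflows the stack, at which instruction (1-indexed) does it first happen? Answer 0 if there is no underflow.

5

3  → 3
2  → 3 2
-  → 1
67 → 1 67
rot  — needs 3 operands, stack has 2 → underflow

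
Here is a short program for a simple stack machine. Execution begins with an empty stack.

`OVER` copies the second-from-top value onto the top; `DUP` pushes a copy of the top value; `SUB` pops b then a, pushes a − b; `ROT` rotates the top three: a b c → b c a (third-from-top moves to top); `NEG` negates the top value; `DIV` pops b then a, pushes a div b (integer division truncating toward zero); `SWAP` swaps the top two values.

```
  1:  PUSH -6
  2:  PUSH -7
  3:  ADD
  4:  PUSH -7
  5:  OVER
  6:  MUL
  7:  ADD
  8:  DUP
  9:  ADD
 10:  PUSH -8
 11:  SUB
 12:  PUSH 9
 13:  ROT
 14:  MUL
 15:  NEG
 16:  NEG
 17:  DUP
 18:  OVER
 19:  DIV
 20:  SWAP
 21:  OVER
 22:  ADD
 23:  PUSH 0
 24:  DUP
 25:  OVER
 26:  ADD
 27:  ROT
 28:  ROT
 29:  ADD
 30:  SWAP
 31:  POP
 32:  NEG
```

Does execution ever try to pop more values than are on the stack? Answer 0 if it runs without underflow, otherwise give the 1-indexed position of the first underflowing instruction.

13

PUSH -6 -> [-6]
PUSH -7 -> [-6, -7]
ADD     -> [-13]
PUSH -7 -> [-13, -7]
OVER    -> [-13, -7, -13]
MUL     -> [-13, 91]
ADD     -> [78]
DUP     -> [78, 78]
ADD     -> [156]
PUSH -8 -> [156, -8]
SUB     -> [164]
PUSH 9  -> [164, 9]
ROT  — needs 3 operands, stack has 2 → underflow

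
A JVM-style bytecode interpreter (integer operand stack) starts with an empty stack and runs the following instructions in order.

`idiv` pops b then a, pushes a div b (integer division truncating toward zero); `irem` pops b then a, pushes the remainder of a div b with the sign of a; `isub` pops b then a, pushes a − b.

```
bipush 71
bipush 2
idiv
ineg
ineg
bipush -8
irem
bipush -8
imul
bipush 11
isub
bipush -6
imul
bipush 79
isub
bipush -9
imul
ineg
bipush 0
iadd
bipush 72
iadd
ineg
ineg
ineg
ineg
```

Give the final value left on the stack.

1251

bipush 71 : [71]
bipush 2  : [71, 2]
idiv      : [35]
ineg      : [-35]
ineg      : [35]
bipush -8 : [35, -8]
irem      : [3]
bipush -8 : [3, -8]
imul      : [-24]
bipush 11 : [-24, 11]
isub      : [-35]
bipush -6 : [-35, -6]
imul      : [210]
bipush 79 : [210, 79]
isub      : [131]
bipush -9 : [131, -9]
imul      : [-1179]
ineg      : [1179]
bipush 0  : [1179, 0]
iadd      : [1179]
bipush 72 : [1179, 72]
iadd      : [1251]
ineg      : [-1251]
ineg      : [1251]
ineg      : [-1251]
ineg      : [1251]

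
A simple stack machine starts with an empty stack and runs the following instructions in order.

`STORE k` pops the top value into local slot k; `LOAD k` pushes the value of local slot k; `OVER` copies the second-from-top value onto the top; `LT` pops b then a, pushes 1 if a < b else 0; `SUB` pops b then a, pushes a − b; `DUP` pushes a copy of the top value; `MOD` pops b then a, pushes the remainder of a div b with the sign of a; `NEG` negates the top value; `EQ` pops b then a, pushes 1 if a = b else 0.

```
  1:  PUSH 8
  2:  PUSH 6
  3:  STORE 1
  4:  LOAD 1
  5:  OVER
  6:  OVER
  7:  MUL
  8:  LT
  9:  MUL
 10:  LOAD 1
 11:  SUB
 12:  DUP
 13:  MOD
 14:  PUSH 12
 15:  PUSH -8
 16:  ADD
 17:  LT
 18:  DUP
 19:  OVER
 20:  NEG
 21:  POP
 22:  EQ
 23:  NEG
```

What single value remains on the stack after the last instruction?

-1

PUSH 8  -> 8
PUSH 6  -> 8 6
STORE 1 -> 8
LOAD 1  -> 8 6
OVER    -> 8 6 8
OVER    -> 8 6 8 6
MUL     -> 8 6 48
LT      -> 8 1
MUL     -> 8
LOAD 1  -> 8 6
SUB     -> 2
DUP     -> 2 2
MOD     -> 0
PUSH 12 -> 0 12
PUSH -8 -> 0 12 -8
ADD     -> 0 4
LT      -> 1
DUP     -> 1 1
OVER    -> 1 1 1
NEG     -> 1 1 -1
POP     -> 1 1
EQ      -> 1
NEG     -> -1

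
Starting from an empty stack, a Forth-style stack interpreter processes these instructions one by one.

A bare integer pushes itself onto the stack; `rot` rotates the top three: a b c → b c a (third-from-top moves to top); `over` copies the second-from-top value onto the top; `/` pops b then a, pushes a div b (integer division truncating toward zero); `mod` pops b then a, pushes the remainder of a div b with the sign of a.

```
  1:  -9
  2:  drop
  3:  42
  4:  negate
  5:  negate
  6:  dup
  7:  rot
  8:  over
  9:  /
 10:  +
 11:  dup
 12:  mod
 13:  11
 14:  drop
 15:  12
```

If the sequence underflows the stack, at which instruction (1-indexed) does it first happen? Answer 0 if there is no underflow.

7

-9     → -9
drop   → (empty)
42     → 42
negate → -42
negate → 42
dup    → 42 42
rot  — needs 3 operands, stack has 2 → underflow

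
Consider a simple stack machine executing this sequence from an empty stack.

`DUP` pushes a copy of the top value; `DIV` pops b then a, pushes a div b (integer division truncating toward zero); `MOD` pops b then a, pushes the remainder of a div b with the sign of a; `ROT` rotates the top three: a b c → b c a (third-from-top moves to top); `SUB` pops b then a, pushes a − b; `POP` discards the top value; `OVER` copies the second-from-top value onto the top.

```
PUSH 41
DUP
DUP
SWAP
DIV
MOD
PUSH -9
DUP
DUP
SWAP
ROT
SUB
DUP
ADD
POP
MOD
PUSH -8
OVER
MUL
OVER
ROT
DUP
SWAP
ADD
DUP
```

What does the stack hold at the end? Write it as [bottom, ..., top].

[0, 0, 0, 0]

PUSH 41  41
DUP      41 41
DUP      41 41 41
SWAP     41 41 41
DIV      41 1
MOD      0
PUSH -9  0 -9
DUP      0 -9 -9
DUP      0 -9 -9 -9
SWAP     0 -9 -9 -9
ROT      0 -9 -9 -9
SUB      0 -9 0
DUP      0 -9 0 0
ADD      0 -9 0
POP      0 -9
MOD      0
PUSH -8  0 -8
OVER     0 -8 0
MUL      0 0
OVER     0 0 0
ROT      0 0 0
DUP      0 0 0 0
SWAP     0 0 0 0
ADD      0 0 0
DUP      0 0 0 0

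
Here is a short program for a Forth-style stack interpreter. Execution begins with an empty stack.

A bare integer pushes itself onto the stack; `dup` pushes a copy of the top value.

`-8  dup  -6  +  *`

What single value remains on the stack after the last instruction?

112

-8  -> [-8]
dup -> [-8, -8]
-6  -> [-8, -8, -6]
+   -> [-8, -14]
*   -> [112]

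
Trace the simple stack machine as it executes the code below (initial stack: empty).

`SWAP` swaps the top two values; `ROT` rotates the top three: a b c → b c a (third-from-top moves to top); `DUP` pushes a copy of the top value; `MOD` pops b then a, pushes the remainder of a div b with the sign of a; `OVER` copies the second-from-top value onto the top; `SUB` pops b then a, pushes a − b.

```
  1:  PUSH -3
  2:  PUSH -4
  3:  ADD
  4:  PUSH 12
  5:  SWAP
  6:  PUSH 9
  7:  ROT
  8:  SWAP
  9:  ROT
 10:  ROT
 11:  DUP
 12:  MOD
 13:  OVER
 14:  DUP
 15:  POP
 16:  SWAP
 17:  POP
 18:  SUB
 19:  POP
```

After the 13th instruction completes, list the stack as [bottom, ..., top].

PUSH -3  -3
PUSH -4  -3 -4
ADD      -7
PUSH 12  -7 12
SWAP     12 -7
PUSH 9   12 -7 9
ROT      -7 9 12
SWAP     -7 12 9
ROT      12 9 -7
ROT      9 -7 12
DUP      9 -7 12 12
MOD      9 -7 0
OVER     9 -7 0 -7

[9, -7, 0, -7]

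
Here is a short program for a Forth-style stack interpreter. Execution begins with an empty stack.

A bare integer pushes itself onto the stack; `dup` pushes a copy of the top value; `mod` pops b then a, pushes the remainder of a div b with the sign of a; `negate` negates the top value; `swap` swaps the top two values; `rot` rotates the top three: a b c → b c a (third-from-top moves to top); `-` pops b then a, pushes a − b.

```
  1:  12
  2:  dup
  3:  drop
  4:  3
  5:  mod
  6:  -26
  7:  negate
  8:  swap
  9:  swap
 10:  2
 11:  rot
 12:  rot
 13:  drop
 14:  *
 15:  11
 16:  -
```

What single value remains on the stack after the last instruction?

-11

12      12
dup     12 12
drop    12
3       12 3
mod     0
-26     0 -26
negate  0 26
swap    26 0
swap    0 26
2       0 26 2
rot     26 2 0
rot     2 0 26
drop    2 0
*       0
11      0 11
-       -11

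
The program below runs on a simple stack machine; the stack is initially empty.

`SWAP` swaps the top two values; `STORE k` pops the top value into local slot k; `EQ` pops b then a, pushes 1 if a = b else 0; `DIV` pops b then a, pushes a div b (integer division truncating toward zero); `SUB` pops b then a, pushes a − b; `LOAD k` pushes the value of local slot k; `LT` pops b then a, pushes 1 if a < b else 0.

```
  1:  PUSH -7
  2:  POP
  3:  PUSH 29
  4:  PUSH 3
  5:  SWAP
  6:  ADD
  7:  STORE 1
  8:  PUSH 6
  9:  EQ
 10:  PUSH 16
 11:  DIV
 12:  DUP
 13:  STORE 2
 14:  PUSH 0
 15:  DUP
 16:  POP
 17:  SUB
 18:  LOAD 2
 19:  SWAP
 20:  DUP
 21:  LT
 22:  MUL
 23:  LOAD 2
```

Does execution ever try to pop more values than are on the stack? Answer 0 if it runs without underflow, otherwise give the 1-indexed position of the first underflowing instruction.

PUSH -7 → -7
POP     → (empty)
PUSH 29 → 29
PUSH 3  → 29 3
SWAP    → 3 29
ADD     → 32
STORE 1 → (empty)
PUSH 6  → 6
EQ  — needs 2 operands, stack has 1 → underflow

9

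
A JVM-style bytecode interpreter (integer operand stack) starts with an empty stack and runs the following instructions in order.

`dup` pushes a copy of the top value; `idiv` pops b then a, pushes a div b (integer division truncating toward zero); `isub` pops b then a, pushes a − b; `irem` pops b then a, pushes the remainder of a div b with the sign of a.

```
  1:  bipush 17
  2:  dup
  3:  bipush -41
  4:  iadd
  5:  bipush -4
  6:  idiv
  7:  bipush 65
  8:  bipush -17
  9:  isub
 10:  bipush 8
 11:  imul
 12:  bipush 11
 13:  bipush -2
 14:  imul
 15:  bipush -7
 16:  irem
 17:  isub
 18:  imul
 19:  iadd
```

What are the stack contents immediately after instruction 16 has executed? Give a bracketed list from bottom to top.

bipush 17  → [17]
dup        → [17, 17]
bipush -41 → [17, 17, -41]
iadd       → [17, -24]
bipush -4  → [17, -24, -4]
idiv       → [17, 6]
bipush 65  → [17, 6, 65]
bipush -17 → [17, 6, 65, -17]
isub       → [17, 6, 82]
bipush 8   → [17, 6, 82, 8]
imul       → [17, 6, 656]
bipush 11  → [17, 6, 656, 11]
bipush -2  → [17, 6, 656, 11, -2]
imul       → [17, 6, 656, -22]
bipush -7  → [17, 6, 656, -22, -7]
irem       → [17, 6, 656, -1]

[17, 6, 656, -1]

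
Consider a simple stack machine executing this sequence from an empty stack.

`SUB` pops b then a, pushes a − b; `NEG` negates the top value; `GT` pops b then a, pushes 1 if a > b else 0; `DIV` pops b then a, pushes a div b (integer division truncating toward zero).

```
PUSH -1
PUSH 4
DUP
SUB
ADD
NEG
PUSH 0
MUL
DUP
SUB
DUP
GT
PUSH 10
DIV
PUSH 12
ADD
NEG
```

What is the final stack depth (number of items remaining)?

PUSH -1  -1
PUSH 4   -1 4
DUP      -1 4 4
SUB      -1 0
ADD      -1
NEG      1
PUSH 0   1 0
MUL      0
DUP      0 0
SUB      0
DUP      0 0
GT       0
PUSH 10  0 10
DIV      0
PUSH 12  0 12
ADD      12
NEG      -12

1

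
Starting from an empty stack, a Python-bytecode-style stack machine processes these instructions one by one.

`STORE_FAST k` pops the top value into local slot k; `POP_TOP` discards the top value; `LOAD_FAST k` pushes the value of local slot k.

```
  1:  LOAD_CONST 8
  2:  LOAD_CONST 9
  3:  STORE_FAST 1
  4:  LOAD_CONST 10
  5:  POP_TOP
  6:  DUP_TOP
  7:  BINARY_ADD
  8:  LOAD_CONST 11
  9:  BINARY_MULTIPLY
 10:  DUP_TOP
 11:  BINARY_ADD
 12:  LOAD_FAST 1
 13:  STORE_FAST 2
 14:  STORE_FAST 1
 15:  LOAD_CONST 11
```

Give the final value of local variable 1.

352

LOAD_CONST 8    → [8]
LOAD_CONST 9    → [8, 9]
STORE_FAST 1    → [8]
LOAD_CONST 10   → [8, 10]
POP_TOP         → [8]
DUP_TOP         → [8, 8]
BINARY_ADD      → [16]
LOAD_CONST 11   → [16, 11]
BINARY_MULTIPLY → [176]
DUP_TOP         → [176, 176]
BINARY_ADD      → [352]
LOAD_FAST 1     → [352, 9]
STORE_FAST 2    → [352]
STORE_FAST 1    → []
LOAD_CONST 11   → [11]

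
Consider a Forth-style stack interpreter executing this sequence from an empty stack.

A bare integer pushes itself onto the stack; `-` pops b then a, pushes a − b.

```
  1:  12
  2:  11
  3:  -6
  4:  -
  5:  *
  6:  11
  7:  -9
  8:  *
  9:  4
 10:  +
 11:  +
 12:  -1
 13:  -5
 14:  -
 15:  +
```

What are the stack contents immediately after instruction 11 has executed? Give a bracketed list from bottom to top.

12  [12]
11  [12, 11]
-6  [12, 11, -6]
-   [12, 17]
*   [204]
11  [204, 11]
-9  [204, 11, -9]
*   [204, -99]
4   [204, -99, 4]
+   [204, -95]
+   [109]

[109]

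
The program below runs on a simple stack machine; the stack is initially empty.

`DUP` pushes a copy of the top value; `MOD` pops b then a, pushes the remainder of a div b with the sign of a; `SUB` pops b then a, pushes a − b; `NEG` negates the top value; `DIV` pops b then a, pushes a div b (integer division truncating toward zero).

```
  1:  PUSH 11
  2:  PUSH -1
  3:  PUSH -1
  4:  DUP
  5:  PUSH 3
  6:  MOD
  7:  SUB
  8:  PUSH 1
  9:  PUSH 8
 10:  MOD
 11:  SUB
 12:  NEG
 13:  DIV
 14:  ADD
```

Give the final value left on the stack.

PUSH 11  11
PUSH -1  11 -1
PUSH -1  11 -1 -1
DUP      11 -1 -1 -1
PUSH 3   11 -1 -1 -1 3
MOD      11 -1 -1 -1
SUB      11 -1 0
PUSH 1   11 -1 0 1
PUSH 8   11 -1 0 1 8
MOD      11 -1 0 1
SUB      11 -1 -1
NEG      11 -1 1
DIV      11 -1
ADD      10

10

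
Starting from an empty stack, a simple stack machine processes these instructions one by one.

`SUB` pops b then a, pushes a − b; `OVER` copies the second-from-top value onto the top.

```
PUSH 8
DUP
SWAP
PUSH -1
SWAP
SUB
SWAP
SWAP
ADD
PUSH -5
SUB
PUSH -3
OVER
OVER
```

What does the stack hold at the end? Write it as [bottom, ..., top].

[4, -3, 4, -3]

PUSH 8  : [8]
DUP     : [8, 8]
SWAP    : [8, 8]
PUSH -1 : [8, 8, -1]
SWAP    : [8, -1, 8]
SUB     : [8, -9]
SWAP    : [-9, 8]
SWAP    : [8, -9]
ADD     : [-1]
PUSH -5 : [-1, -5]
SUB     : [4]
PUSH -3 : [4, -3]
OVER    : [4, -3, 4]
OVER    : [4, -3, 4, -3]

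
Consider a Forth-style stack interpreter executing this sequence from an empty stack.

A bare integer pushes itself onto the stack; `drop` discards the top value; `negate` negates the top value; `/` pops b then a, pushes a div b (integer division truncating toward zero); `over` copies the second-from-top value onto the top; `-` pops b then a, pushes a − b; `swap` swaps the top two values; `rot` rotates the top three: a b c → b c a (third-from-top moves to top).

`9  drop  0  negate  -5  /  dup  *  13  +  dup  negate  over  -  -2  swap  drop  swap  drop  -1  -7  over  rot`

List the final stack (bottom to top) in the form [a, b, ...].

[-2, -7, -1, -1]

9       9
drop    (empty)
0       0
negate  0
-5      0 -5
/       0
dup     0 0
*       0
13      0 13
+       13
dup     13 13
negate  13 -13
over    13 -13 13
-       13 -26
-2      13 -26 -2
swap    13 -2 -26
drop    13 -2
swap    -2 13
drop    -2
-1      -2 -1
-7      -2 -1 -7
over    -2 -1 -7 -1
rot     -2 -7 -1 -1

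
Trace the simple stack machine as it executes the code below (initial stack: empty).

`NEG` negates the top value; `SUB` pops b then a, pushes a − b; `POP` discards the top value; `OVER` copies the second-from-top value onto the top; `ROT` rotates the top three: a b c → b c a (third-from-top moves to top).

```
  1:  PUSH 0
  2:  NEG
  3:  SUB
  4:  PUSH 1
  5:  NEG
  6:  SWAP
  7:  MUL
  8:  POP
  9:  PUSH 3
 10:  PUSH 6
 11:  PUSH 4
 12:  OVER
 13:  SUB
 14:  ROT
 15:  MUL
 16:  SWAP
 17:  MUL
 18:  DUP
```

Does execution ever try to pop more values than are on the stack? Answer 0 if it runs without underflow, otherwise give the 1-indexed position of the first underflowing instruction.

PUSH 0 → [0]
NEG    → [0]
SUB  — needs 2 operands, stack has 1 → underflow

3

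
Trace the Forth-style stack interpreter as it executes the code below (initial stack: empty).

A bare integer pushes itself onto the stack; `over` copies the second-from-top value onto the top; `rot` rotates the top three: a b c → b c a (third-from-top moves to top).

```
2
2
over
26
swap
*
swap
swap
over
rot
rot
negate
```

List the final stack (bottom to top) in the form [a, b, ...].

2      -> [2]
2      -> [2, 2]
over   -> [2, 2, 2]
26     -> [2, 2, 2, 26]
swap   -> [2, 2, 26, 2]
*      -> [2, 2, 52]
swap   -> [2, 52, 2]
swap   -> [2, 2, 52]
over   -> [2, 2, 52, 2]
rot    -> [2, 52, 2, 2]
rot    -> [2, 2, 2, 52]
negate -> [2, 2, 2, -52]

[2, 2, 2, -52]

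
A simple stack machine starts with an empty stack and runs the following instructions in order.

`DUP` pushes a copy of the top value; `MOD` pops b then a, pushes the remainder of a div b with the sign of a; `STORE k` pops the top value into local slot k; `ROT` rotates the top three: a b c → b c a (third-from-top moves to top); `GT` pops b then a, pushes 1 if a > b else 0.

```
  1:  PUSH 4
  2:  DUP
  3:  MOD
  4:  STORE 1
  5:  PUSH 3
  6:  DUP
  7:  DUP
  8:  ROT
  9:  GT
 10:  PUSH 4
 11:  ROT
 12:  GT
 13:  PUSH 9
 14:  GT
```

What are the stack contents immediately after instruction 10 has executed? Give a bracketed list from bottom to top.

[3, 0, 4]

PUSH 4   [4]
DUP      [4, 4]
MOD      [0]
STORE 1  []
PUSH 3   [3]
DUP      [3, 3]
DUP      [3, 3, 3]
ROT      [3, 3, 3]
GT       [3, 0]
PUSH 4   [3, 0, 4]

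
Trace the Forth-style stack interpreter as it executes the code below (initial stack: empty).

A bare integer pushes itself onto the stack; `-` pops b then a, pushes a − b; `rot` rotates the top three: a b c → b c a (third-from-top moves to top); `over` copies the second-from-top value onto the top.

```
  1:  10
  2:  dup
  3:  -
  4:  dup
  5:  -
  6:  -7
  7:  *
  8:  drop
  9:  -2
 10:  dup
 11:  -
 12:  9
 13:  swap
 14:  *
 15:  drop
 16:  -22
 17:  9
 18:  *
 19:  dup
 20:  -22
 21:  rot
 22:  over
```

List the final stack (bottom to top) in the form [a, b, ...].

[-198, -22, -198, -22]

10   → [10]
dup  → [10, 10]
-    → [0]
dup  → [0, 0]
-    → [0]
-7   → [0, -7]
*    → [0]
drop → []
-2   → [-2]
dup  → [-2, -2]
-    → [0]
9    → [0, 9]
swap → [9, 0]
*    → [0]
drop → []
-22  → [-22]
9    → [-22, 9]
*    → [-198]
dup  → [-198, -198]
-22  → [-198, -198, -22]
rot  → [-198, -22, -198]
over → [-198, -22, -198, -22]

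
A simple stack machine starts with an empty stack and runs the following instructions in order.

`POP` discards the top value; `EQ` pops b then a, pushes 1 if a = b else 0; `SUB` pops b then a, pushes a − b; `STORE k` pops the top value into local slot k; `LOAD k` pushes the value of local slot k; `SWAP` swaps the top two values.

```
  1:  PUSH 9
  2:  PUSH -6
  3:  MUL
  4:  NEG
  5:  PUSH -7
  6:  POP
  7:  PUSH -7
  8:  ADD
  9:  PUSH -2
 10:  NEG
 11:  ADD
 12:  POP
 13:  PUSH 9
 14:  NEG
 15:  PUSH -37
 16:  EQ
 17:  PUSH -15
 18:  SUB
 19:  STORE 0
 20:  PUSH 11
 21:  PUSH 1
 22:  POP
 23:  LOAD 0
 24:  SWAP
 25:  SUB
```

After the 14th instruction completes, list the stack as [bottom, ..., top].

PUSH 9  : [9]
PUSH -6 : [9, -6]
MUL     : [-54]
NEG     : [54]
PUSH -7 : [54, -7]
POP     : [54]
PUSH -7 : [54, -7]
ADD     : [47]
PUSH -2 : [47, -2]
NEG     : [47, 2]
ADD     : [49]
POP     : []
PUSH 9  : [9]
NEG     : [-9]

[-9]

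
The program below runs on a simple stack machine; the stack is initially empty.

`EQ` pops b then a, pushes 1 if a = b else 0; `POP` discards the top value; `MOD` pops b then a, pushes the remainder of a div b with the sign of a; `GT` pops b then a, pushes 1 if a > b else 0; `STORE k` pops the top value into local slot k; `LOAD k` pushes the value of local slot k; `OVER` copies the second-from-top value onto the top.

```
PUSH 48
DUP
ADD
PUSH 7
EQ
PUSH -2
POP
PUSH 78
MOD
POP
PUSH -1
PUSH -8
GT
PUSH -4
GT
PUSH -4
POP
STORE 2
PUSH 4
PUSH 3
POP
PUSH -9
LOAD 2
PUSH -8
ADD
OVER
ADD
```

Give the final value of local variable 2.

PUSH 48 → 48
DUP     → 48 48
ADD     → 96
PUSH 7  → 96 7
EQ      → 0
PUSH -2 → 0 -2
POP     → 0
PUSH 78 → 0 78
MOD     → 0
POP     → (empty)
PUSH -1 → -1
PUSH -8 → -1 -8
GT      → 1
PUSH -4 → 1 -4
GT      → 1
PUSH -4 → 1 -4
POP     → 1
STORE 2 → (empty)
PUSH 4  → 4
PUSH 3  → 4 3
POP     → 4
PUSH -9 → 4 -9
LOAD 2  → 4 -9 1
PUSH -8 → 4 -9 1 -8
ADD     → 4 -9 -7
OVER    → 4 -9 -7 -9
ADD     → 4 -9 -16

1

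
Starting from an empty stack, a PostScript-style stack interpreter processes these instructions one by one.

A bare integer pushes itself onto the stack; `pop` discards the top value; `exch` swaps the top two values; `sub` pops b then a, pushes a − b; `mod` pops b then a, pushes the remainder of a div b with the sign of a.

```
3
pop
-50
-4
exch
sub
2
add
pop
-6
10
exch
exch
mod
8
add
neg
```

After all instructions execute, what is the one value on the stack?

3    : [3]
pop  : []
-50  : [-50]
-4   : [-50, -4]
exch : [-4, -50]
sub  : [46]
2    : [46, 2]
add  : [48]
pop  : []
-6   : [-6]
10   : [-6, 10]
exch : [10, -6]
exch : [-6, 10]
mod  : [-6]
8    : [-6, 8]
add  : [2]
neg  : [-2]

-2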